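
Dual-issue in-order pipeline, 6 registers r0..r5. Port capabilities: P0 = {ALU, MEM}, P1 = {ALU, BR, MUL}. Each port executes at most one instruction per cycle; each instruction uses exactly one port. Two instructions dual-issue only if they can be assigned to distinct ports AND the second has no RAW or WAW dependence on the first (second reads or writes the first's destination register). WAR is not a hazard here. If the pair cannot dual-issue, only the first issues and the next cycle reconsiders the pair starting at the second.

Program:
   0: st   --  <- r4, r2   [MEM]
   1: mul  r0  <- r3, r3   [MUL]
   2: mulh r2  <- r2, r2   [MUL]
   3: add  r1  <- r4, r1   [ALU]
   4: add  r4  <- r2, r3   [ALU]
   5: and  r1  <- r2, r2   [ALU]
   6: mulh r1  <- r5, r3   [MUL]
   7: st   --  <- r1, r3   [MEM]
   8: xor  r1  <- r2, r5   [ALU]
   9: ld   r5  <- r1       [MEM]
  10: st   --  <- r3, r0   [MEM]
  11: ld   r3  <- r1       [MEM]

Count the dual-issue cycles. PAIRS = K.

PAIRS = 4

0. st.MEM mul.MUL @i0+i1  | pair
1. mulh.MUL add.ALU @i2+i3  | pair
2. add.ALU and.ALU @i4+i5  | pair
3. mulh.MUL @i6  | RAW r1
4. st.MEM xor.ALU @i7+i8  | pair
5. ld.MEM @i9  | no-port MEM/MEM
6. st.MEM @i10  | no-port MEM/MEM
7. ld.MEM @i11  | tail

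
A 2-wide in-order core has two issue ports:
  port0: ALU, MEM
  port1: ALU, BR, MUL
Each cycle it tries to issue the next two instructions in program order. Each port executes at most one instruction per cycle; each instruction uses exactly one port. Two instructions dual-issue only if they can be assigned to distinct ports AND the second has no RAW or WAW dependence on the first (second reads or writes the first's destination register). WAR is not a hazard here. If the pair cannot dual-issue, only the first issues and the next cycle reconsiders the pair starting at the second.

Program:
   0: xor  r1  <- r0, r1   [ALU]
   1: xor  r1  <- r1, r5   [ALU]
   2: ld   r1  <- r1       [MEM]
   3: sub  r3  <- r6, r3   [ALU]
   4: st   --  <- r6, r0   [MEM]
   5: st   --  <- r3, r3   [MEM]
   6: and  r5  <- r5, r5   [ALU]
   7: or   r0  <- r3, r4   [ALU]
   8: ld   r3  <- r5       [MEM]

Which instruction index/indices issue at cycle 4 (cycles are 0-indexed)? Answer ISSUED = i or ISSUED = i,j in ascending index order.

#0 head=0: xor.ALU i0 RAW+WAW r1
#1 head=1: xor.ALU i1 RAW+WAW r1
#2 head=2: ld.MEM;sub.ALU i2/i3 pair
#3 head=4: st.MEM i4 no-port MEM/MEM
#4 head=5: st.MEM;and.ALU i5/i6 pair
#5 head=7: or.ALU;ld.MEM i7/i8 pair

ISSUED = 5,6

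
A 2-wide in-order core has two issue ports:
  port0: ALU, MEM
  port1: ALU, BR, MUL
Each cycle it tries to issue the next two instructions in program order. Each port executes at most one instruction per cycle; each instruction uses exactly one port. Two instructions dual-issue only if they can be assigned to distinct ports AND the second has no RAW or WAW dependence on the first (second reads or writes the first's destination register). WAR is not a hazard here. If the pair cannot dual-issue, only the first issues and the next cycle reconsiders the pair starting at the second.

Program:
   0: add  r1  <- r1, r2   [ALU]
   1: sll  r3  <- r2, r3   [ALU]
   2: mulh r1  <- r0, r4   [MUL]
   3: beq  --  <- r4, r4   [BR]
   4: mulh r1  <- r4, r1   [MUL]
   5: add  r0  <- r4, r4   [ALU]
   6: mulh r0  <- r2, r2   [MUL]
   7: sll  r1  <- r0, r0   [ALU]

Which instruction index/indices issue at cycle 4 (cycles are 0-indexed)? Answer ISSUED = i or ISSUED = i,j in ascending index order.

c0: i0+i1 add+sll  2-wide
c1: i2 mulh  no-port MUL/BR
c2: i3 beq  no-port BR/MUL
c3: i4+i5 mulh+add  2-wide
c4: i6 mulh  RAW r0
c5: i7 sll  tail

ISSUED = 6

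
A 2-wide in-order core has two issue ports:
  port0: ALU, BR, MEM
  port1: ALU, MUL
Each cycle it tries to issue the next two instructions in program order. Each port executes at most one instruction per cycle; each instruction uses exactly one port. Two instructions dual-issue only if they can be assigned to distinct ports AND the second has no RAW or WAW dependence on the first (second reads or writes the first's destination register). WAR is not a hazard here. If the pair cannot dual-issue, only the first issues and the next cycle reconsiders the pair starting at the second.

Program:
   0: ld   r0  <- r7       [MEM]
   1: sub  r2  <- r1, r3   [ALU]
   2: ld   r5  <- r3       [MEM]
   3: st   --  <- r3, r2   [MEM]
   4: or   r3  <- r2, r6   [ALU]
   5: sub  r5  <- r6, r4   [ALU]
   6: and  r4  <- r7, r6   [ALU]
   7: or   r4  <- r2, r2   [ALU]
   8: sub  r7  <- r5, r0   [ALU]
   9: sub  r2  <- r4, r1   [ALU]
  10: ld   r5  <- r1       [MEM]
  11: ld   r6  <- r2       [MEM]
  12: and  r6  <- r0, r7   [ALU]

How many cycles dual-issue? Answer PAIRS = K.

PAIRS = 5

t=0 i0/i1:ld+sub ; pair
t=1 i2:ld ; no-port MEM/MEM
t=2 i3/i4:st+or ; pair
t=3 i5/i6:sub+and ; pair
t=4 i7/i8:or+sub ; pair
t=5 i9/i10:sub+ld ; pair
t=6 i11:ld ; WAW r6
t=7 i12:and ; tail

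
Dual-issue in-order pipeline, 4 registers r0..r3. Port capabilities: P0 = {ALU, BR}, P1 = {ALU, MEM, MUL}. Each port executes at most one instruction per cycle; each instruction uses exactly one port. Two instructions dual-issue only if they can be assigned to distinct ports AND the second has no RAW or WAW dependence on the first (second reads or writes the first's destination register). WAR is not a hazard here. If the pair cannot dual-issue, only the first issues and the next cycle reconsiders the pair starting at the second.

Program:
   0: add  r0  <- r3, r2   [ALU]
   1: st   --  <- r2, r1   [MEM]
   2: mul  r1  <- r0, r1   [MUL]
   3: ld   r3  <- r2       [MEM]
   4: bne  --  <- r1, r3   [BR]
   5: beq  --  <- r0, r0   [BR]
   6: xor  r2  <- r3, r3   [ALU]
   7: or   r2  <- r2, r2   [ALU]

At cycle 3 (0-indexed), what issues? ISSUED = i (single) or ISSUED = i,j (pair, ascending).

ISSUED = 4

0. add+st @i0&i1  | pair
1. mul @i2  | no-port MUL/MEM
2. ld @i3  | RAW r3
3. bne @i4  | no-port BR/BR
4. beq+xor @i5&i6  | pair
5. or @i7  | tail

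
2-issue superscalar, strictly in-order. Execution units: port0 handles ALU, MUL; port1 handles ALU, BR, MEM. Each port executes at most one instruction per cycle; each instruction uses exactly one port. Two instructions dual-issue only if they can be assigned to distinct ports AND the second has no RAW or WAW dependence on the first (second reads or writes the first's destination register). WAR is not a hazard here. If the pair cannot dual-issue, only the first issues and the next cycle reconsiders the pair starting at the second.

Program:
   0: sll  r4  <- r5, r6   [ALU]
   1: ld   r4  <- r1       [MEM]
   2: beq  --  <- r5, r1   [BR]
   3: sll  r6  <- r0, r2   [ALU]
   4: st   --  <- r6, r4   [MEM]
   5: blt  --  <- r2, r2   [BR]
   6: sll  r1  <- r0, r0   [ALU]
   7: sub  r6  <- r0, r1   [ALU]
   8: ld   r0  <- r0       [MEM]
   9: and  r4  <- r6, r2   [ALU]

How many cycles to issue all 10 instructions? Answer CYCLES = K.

0. sll.ALU @i0  | WAW r4
1. ld.MEM @i1  | no-port MEM/BR
2. beq.BR;sll.ALU @i2,i3  | dual
3. st.MEM @i4  | no-port MEM/BR
4. blt.BR;sll.ALU @i5,i6  | dual
5. sub.ALU;ld.MEM @i7,i8  | dual
6. and.ALU @i9  | tail

CYCLES = 7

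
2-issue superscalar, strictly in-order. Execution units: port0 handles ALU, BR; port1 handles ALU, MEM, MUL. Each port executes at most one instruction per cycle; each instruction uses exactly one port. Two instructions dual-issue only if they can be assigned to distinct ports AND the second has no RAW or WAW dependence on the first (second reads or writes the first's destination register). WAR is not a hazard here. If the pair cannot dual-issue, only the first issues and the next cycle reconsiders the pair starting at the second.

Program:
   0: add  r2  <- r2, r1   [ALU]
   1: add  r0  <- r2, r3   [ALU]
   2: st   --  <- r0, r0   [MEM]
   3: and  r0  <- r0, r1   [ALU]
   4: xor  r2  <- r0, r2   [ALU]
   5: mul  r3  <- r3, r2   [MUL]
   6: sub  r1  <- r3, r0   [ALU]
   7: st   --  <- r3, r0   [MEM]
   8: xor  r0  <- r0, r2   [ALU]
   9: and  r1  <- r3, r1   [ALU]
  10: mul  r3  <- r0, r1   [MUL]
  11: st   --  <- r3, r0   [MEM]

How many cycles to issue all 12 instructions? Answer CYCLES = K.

0. add.ALU @i0  | RAW r2
1. add.ALU @i1  | RAW r0
2. st.MEM and.ALU @i2&i3  | pair
3. xor.ALU @i4  | RAW r2
4. mul.MUL @i5  | RAW r3
5. sub.ALU st.MEM @i6&i7  | pair
6. xor.ALU and.ALU @i8&i9  | pair
7. mul.MUL @i10  | no-port MUL/MEM
8. st.MEM @i11  | tail

CYCLES = 9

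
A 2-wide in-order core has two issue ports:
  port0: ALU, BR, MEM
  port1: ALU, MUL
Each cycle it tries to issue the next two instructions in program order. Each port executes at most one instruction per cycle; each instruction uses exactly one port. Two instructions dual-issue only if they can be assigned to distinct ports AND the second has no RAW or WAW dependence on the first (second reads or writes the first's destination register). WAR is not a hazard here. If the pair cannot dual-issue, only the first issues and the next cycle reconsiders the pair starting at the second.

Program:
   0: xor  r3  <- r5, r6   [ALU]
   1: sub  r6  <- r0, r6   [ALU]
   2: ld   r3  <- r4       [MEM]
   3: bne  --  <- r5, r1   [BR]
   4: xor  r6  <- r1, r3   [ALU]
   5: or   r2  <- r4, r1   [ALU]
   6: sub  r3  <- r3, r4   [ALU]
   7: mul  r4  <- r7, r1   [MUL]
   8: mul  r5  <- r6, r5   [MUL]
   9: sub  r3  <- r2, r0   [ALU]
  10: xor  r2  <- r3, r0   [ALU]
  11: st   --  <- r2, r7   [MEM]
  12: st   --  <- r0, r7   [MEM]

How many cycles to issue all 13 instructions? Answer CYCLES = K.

#0 head=0: xor.ALU+sub.ALU i0/i1 dual
#1 head=2: ld.MEM i2 no-port MEM/BR
#2 head=3: bne.BR+xor.ALU i3/i4 dual
#3 head=5: or.ALU+sub.ALU i5/i6 dual
#4 head=7: mul.MUL i7 no-port MUL/MUL
#5 head=8: mul.MUL+sub.ALU i8/i9 dual
#6 head=10: xor.ALU i10 RAW r2
#7 head=11: st.MEM i11 no-port MEM/MEM
#8 head=12: st.MEM i12 tail

CYCLES = 9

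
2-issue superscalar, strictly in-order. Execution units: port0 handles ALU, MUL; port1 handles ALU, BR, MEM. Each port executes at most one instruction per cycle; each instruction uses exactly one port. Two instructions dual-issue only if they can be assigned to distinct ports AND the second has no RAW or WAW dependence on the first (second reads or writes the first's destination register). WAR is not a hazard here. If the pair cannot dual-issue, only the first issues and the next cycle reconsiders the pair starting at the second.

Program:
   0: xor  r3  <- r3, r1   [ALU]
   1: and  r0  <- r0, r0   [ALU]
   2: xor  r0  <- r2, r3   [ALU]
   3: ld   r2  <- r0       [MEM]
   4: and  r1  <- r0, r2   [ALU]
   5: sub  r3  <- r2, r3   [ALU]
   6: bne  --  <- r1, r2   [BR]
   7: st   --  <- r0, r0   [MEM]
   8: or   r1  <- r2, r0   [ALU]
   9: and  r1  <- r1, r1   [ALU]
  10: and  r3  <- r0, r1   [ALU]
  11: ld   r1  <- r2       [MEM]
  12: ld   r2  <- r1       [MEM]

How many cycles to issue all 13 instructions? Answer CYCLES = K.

CYCLES = 9

t=0 i0+i1:xor.ALU and.ALU ; 2-wide
t=1 i2:xor.ALU ; RAW r0
t=2 i3:ld.MEM ; RAW r2
t=3 i4+i5:and.ALU sub.ALU ; 2-wide
t=4 i6:bne.BR ; no-port BR/MEM
t=5 i7+i8:st.MEM or.ALU ; 2-wide
t=6 i9:and.ALU ; RAW r1
t=7 i10+i11:and.ALU ld.MEM ; 2-wide
t=8 i12:ld.MEM ; tail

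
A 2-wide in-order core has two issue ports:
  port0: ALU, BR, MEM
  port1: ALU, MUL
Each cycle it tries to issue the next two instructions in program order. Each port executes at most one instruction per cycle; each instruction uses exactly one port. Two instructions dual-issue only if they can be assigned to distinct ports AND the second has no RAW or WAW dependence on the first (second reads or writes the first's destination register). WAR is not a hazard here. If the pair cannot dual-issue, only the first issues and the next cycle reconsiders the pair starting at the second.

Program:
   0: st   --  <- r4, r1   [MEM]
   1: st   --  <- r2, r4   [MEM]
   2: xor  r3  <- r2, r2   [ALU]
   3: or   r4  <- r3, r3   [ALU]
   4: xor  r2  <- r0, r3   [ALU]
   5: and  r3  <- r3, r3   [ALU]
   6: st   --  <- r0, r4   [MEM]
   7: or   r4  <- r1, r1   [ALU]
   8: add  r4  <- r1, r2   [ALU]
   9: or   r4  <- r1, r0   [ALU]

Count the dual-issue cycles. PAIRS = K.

#0 head=0: st i0 no-port MEM/MEM
#1 head=1: st/xor i1+i2 2-wide
#2 head=3: or/xor i3+i4 2-wide
#3 head=5: and/st i5+i6 2-wide
#4 head=7: or i7 WAW r4
#5 head=8: add i8 WAW r4
#6 head=9: or i9 tail

PAIRS = 3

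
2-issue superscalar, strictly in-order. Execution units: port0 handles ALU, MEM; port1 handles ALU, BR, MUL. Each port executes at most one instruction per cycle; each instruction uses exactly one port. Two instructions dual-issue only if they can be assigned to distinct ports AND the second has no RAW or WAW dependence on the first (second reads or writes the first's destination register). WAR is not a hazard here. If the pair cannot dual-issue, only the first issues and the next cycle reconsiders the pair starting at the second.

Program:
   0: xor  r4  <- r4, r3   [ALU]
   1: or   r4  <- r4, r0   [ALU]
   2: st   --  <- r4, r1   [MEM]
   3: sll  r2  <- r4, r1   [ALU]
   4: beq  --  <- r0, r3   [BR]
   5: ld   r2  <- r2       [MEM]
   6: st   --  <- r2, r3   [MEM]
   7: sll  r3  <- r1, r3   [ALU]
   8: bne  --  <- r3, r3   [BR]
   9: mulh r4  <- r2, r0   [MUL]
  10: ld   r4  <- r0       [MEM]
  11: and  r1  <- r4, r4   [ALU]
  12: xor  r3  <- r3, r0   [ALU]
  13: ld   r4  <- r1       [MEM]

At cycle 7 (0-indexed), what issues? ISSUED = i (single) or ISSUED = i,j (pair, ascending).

ISSUED = 10

t=0 i0:xor ; RAW+WAW r4
t=1 i1:or ; RAW r4
t=2 i2+i3:st+sll ; dual
t=3 i4+i5:beq+ld ; dual
t=4 i6+i7:st+sll ; dual
t=5 i8:bne ; no-port BR/MUL
t=6 i9:mulh ; WAW r4
t=7 i10:ld ; RAW r4
t=8 i11+i12:and+xor ; dual
t=9 i13:ld ; tail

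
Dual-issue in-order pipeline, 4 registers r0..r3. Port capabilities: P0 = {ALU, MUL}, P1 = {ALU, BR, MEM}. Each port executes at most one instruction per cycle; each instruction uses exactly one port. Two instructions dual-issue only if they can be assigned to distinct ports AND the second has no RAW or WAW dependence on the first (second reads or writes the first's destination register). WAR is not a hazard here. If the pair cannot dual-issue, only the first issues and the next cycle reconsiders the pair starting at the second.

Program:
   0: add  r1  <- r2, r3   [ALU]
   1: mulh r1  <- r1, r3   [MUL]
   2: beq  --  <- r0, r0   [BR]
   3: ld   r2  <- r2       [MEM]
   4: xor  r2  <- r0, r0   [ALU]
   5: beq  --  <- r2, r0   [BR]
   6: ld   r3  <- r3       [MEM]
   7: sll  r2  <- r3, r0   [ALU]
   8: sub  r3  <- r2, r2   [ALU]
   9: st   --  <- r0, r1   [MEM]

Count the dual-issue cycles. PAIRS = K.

[0] i0  add.ALU  -- RAW+WAW r1
[1] i1/i2  mulh.MUL+beq.BR  -- 2-wide
[2] i3  ld.MEM  -- WAW r2
[3] i4  xor.ALU  -- RAW r2
[4] i5  beq.BR  -- no-port BR/MEM
[5] i6  ld.MEM  -- RAW r3
[6] i7  sll.ALU  -- RAW r2
[7] i8/i9  sub.ALU+st.MEM  -- 2-wide

PAIRS = 2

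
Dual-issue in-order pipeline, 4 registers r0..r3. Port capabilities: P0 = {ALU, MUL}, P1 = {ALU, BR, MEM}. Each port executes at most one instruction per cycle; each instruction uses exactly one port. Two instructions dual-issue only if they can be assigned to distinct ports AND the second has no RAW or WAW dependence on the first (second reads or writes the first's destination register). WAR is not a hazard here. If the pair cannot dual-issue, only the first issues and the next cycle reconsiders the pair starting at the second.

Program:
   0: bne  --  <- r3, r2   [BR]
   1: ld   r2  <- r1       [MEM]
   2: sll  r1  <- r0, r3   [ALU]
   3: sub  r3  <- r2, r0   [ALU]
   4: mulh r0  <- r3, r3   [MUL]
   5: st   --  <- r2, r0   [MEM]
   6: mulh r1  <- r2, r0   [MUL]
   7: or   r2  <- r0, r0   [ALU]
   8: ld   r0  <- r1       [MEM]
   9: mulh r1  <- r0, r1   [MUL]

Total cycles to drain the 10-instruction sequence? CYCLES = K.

CYCLES = 7

c0: i0 bne  no-port BR/MEM
c1: i1+i2 ld+sll  dual
c2: i3 sub  RAW r3
c3: i4 mulh  RAW r0
c4: i5+i6 st+mulh  dual
c5: i7+i8 or+ld  dual
c6: i9 mulh  tail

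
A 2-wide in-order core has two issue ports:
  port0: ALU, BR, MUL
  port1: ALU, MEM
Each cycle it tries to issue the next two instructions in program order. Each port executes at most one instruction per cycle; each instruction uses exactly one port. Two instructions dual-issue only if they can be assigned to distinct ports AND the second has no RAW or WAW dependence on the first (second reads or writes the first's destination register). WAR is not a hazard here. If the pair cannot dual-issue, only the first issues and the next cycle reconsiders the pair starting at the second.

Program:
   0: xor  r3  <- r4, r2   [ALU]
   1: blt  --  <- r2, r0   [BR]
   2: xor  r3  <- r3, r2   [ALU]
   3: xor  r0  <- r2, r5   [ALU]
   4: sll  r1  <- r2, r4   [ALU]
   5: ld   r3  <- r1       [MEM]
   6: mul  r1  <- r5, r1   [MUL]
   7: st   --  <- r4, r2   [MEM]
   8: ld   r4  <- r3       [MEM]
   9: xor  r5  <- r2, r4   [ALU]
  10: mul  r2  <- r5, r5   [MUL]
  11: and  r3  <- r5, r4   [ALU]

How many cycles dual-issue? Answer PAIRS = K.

#0 head=0: xor blt i0&i1 2-wide
#1 head=2: xor xor i2&i3 2-wide
#2 head=4: sll i4 RAW r1
#3 head=5: ld mul i5&i6 2-wide
#4 head=7: st i7 no-port MEM/MEM
#5 head=8: ld i8 RAW r4
#6 head=9: xor i9 RAW r5
#7 head=10: mul and i10&i11 2-wide

PAIRS = 4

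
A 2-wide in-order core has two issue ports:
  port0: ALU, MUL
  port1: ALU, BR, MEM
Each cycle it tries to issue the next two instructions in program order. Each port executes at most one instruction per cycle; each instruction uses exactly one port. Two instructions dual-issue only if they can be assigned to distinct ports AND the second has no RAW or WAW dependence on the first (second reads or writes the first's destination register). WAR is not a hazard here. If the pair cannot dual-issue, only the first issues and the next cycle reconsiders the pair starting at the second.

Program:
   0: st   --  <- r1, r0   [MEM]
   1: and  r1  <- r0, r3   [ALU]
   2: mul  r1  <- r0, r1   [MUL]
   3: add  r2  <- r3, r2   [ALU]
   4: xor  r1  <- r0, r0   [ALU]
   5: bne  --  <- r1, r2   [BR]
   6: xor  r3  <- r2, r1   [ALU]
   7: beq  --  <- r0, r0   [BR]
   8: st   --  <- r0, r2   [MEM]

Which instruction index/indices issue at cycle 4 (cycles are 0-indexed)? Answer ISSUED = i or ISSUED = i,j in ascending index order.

ISSUED = 7

  cy0 -> i0&i1 (st and) dual
  cy1 -> i2&i3 (mul add) dual
  cy2 -> i4 (xor) RAW r1
  cy3 -> i5&i6 (bne xor) dual
  cy4 -> i7 (beq) no-port BR/MEM
  cy5 -> i8 (st) tail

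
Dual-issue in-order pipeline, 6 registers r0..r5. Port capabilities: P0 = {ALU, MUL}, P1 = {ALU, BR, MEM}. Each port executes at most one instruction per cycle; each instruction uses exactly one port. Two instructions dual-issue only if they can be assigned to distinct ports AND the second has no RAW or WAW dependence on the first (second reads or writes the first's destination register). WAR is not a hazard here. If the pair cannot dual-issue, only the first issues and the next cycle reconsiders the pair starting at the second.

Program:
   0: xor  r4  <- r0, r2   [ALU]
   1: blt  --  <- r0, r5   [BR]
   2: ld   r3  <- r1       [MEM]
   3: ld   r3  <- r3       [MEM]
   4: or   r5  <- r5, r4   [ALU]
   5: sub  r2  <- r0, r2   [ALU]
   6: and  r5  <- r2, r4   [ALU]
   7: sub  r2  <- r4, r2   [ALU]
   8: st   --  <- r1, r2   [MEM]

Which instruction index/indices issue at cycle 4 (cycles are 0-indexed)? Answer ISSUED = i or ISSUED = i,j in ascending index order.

ISSUED = 6,7

#0 head=0: xor+blt i0+i1 dual
#1 head=2: ld i2 no-port MEM/MEM
#2 head=3: ld+or i3+i4 dual
#3 head=5: sub i5 RAW r2
#4 head=6: and+sub i6+i7 dual
#5 head=8: st i8 tail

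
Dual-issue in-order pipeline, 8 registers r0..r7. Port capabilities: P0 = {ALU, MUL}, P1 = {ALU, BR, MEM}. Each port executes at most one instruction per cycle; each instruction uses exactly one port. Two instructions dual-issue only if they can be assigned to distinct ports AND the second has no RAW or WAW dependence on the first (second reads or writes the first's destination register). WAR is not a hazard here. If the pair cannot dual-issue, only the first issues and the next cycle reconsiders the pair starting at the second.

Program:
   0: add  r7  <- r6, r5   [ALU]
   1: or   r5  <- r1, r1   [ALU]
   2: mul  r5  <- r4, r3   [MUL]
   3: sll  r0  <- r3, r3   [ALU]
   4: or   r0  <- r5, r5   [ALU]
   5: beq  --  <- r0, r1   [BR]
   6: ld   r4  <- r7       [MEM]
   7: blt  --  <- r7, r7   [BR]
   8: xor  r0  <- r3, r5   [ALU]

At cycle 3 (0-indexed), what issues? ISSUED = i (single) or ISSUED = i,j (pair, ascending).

ISSUED = 5

#0 head=0: add.ALU/or.ALU i0&i1 pair
#1 head=2: mul.MUL/sll.ALU i2&i3 pair
#2 head=4: or.ALU i4 RAW r0
#3 head=5: beq.BR i5 no-port BR/MEM
#4 head=6: ld.MEM i6 no-port MEM/BR
#5 head=7: blt.BR/xor.ALU i7&i8 pair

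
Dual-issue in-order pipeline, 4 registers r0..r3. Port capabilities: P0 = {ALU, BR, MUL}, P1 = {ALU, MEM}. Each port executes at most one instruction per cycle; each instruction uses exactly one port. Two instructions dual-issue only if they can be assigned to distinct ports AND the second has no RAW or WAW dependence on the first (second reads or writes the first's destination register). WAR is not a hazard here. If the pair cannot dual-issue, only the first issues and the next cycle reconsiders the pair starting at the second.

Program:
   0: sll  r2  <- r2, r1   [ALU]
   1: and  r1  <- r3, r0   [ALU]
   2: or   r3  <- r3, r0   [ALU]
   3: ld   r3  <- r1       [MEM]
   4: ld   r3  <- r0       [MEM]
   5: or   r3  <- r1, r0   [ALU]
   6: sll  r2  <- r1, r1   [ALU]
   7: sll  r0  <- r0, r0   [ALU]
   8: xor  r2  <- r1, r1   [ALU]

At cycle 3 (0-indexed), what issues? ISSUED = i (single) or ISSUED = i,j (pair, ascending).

ISSUED = 4

0. sll.ALU;and.ALU @i0&i1  | dual
1. or.ALU @i2  | WAW r3
2. ld.MEM @i3  | no-port MEM/MEM
3. ld.MEM @i4  | WAW r3
4. or.ALU;sll.ALU @i5&i6  | dual
5. sll.ALU;xor.ALU @i7&i8  | dual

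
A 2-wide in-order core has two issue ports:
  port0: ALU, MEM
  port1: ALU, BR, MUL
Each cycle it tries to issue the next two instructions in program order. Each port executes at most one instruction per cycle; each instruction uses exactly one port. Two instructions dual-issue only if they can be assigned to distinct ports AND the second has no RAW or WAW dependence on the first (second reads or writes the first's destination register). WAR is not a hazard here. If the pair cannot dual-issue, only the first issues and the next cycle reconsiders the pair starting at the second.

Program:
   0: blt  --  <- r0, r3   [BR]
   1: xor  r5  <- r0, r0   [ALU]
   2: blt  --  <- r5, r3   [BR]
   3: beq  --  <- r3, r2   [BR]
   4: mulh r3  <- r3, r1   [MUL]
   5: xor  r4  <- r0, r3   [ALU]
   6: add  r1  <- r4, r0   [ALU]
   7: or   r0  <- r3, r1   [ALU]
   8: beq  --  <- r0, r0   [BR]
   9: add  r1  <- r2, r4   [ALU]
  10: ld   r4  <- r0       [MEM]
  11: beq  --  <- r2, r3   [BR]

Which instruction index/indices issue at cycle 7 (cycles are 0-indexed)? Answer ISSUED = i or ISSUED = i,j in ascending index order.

0. blt+xor @i0&i1  | pair
1. blt @i2  | no-port BR/BR
2. beq @i3  | no-port BR/MUL
3. mulh @i4  | RAW r3
4. xor @i5  | RAW r4
5. add @i6  | RAW r1
6. or @i7  | RAW r0
7. beq+add @i8&i9  | pair
8. ld+beq @i10&i11  | pair

ISSUED = 8,9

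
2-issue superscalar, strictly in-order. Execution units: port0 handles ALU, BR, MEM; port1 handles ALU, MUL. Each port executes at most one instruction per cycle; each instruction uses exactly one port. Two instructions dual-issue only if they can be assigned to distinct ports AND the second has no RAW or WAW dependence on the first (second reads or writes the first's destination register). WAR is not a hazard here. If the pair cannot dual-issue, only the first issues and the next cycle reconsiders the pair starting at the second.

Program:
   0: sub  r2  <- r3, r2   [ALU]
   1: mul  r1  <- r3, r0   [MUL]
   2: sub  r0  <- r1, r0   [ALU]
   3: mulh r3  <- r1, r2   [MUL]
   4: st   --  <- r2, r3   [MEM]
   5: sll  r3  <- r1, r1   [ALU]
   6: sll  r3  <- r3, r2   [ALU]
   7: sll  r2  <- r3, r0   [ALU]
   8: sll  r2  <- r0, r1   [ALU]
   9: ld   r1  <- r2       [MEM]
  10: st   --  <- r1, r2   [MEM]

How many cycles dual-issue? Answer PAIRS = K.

c0: i0/i1 sub.ALU/mul.MUL  pair
c1: i2/i3 sub.ALU/mulh.MUL  pair
c2: i4/i5 st.MEM/sll.ALU  pair
c3: i6 sll.ALU  RAW r3
c4: i7 sll.ALU  WAW r2
c5: i8 sll.ALU  RAW r2
c6: i9 ld.MEM  no-port MEM/MEM
c7: i10 st.MEM  tail

PAIRS = 3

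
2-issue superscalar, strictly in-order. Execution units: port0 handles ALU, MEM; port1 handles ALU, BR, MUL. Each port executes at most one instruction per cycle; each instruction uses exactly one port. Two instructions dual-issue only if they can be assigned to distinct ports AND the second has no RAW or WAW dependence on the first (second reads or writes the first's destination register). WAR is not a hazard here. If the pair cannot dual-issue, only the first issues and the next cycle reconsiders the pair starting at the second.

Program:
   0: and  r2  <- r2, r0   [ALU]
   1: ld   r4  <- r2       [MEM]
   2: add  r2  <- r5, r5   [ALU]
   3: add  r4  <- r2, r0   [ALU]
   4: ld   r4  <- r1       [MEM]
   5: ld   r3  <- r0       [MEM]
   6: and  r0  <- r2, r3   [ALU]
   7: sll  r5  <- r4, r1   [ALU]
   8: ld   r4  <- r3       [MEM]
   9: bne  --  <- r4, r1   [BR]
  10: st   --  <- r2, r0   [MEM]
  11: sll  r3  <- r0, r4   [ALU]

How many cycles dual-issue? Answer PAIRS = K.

PAIRS = 3

0. and.ALU @i0  | RAW r2
1. ld.MEM+add.ALU @i1,i2  | dual
2. add.ALU @i3  | WAW r4
3. ld.MEM @i4  | no-port MEM/MEM
4. ld.MEM @i5  | RAW r3
5. and.ALU+sll.ALU @i6,i7  | dual
6. ld.MEM @i8  | RAW r4
7. bne.BR+st.MEM @i9,i10  | dual
8. sll.ALU @i11  | tail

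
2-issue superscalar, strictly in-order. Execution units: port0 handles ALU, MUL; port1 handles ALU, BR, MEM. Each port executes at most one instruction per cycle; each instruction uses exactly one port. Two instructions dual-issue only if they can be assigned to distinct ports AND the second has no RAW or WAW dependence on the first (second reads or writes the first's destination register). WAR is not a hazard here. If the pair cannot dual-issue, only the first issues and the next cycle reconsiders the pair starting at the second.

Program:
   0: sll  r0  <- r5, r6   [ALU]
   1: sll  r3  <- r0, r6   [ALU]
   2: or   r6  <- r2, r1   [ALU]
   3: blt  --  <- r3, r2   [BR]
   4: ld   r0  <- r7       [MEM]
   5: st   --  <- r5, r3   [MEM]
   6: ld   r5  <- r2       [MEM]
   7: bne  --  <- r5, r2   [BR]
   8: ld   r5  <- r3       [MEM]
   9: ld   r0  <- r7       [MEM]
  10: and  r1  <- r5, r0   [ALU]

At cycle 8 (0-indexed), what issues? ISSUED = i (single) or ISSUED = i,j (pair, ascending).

ISSUED = 9

0. sll.ALU @i0  | RAW r0
1. sll.ALU/or.ALU @i1,i2  | dual
2. blt.BR @i3  | no-port BR/MEM
3. ld.MEM @i4  | no-port MEM/MEM
4. st.MEM @i5  | no-port MEM/MEM
5. ld.MEM @i6  | no-port MEM/BR
6. bne.BR @i7  | no-port BR/MEM
7. ld.MEM @i8  | no-port MEM/MEM
8. ld.MEM @i9  | RAW r0
9. and.ALU @i10  | tail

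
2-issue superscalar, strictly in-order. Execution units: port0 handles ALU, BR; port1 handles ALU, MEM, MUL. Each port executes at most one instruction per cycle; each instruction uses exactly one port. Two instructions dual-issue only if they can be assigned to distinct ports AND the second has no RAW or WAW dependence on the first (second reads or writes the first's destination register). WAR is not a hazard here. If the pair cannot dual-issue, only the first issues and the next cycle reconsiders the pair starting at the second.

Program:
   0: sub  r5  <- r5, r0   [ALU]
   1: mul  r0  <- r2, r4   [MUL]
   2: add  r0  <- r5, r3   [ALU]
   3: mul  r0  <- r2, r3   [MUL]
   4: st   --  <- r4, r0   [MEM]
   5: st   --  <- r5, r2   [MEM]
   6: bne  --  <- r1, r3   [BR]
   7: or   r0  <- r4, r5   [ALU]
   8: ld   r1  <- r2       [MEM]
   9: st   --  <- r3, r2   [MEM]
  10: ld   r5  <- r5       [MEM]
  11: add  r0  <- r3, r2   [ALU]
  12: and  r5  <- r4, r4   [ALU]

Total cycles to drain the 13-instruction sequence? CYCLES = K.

[0] i0+i1  sub.ALU mul.MUL  -- dual
[1] i2  add.ALU  -- WAW r0
[2] i3  mul.MUL  -- no-port MUL/MEM
[3] i4  st.MEM  -- no-port MEM/MEM
[4] i5+i6  st.MEM bne.BR  -- dual
[5] i7+i8  or.ALU ld.MEM  -- dual
[6] i9  st.MEM  -- no-port MEM/MEM
[7] i10+i11  ld.MEM add.ALU  -- dual
[8] i12  and.ALU  -- tail

CYCLES = 9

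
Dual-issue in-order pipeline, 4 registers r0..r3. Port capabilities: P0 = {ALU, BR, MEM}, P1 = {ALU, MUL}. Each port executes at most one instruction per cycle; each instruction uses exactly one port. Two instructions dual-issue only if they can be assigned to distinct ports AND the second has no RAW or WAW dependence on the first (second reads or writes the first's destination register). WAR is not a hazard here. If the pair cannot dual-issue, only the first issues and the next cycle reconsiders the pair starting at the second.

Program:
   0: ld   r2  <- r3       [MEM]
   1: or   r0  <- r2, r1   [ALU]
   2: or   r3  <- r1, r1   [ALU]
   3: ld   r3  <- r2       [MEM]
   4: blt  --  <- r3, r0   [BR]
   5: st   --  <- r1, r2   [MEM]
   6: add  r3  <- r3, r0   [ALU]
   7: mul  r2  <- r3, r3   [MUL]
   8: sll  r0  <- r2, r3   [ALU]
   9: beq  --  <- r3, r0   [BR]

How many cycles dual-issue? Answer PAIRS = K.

PAIRS = 2

t=0 i0:ld.MEM ; RAW r2
t=1 i1&i2:or.ALU;or.ALU ; 2-wide
t=2 i3:ld.MEM ; no-port MEM/BR
t=3 i4:blt.BR ; no-port BR/MEM
t=4 i5&i6:st.MEM;add.ALU ; 2-wide
t=5 i7:mul.MUL ; RAW r2
t=6 i8:sll.ALU ; RAW r0
t=7 i9:beq.BR ; tail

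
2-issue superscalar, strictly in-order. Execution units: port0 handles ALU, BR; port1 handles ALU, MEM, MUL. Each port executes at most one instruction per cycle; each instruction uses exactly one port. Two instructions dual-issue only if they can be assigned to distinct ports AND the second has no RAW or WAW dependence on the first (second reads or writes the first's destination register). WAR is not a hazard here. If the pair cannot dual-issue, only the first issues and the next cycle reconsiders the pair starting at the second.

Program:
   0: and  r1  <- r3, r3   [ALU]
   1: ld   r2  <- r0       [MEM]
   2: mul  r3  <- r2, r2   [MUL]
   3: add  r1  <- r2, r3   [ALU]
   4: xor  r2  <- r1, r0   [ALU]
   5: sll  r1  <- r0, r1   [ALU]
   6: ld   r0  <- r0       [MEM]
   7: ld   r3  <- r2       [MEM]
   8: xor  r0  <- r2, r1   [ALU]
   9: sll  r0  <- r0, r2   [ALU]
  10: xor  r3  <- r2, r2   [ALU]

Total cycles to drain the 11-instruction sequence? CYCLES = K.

#0 head=0: and+ld i0/i1 2-wide
#1 head=2: mul i2 RAW r3
#2 head=3: add i3 RAW r1
#3 head=4: xor+sll i4/i5 2-wide
#4 head=6: ld i6 no-port MEM/MEM
#5 head=7: ld+xor i7/i8 2-wide
#6 head=9: sll+xor i9/i10 2-wide

CYCLES = 7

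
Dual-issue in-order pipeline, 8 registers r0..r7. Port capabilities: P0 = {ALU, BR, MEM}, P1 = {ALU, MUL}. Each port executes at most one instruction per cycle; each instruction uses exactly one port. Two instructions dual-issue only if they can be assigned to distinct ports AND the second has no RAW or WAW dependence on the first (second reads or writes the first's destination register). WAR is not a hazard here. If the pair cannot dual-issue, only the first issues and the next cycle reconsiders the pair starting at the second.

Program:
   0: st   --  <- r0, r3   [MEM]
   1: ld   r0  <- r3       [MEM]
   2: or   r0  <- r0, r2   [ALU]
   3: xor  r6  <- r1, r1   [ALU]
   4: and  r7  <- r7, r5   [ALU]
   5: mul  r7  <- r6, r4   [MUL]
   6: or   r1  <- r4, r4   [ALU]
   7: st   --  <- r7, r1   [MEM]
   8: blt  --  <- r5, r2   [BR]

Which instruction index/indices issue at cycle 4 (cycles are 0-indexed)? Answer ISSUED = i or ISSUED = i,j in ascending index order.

[0] i0  st  -- no-port MEM/MEM
[1] i1  ld  -- RAW+WAW r0
[2] i2/i3  or+xor  -- 2-wide
[3] i4  and  -- WAW r7
[4] i5/i6  mul+or  -- 2-wide
[5] i7  st  -- no-port MEM/BR
[6] i8  blt  -- tail

ISSUED = 5,6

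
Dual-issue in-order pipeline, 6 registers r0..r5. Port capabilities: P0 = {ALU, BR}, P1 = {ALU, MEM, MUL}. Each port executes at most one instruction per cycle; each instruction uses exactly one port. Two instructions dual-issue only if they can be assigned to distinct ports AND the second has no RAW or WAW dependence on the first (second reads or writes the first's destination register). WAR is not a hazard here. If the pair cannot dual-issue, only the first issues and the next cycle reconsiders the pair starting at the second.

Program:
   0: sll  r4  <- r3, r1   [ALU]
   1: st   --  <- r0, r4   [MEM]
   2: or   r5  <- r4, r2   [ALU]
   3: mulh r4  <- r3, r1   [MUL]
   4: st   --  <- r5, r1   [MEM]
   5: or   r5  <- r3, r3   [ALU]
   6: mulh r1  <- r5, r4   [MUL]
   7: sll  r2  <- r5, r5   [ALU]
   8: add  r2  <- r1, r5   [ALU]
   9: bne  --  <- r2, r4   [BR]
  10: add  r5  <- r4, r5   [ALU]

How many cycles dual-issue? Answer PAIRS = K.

t=0 i0:sll.ALU ; RAW r4
t=1 i1+i2:st.MEM/or.ALU ; 2-wide
t=2 i3:mulh.MUL ; no-port MUL/MEM
t=3 i4+i5:st.MEM/or.ALU ; 2-wide
t=4 i6+i7:mulh.MUL/sll.ALU ; 2-wide
t=5 i8:add.ALU ; RAW r2
t=6 i9+i10:bne.BR/add.ALU ; 2-wide

PAIRS = 4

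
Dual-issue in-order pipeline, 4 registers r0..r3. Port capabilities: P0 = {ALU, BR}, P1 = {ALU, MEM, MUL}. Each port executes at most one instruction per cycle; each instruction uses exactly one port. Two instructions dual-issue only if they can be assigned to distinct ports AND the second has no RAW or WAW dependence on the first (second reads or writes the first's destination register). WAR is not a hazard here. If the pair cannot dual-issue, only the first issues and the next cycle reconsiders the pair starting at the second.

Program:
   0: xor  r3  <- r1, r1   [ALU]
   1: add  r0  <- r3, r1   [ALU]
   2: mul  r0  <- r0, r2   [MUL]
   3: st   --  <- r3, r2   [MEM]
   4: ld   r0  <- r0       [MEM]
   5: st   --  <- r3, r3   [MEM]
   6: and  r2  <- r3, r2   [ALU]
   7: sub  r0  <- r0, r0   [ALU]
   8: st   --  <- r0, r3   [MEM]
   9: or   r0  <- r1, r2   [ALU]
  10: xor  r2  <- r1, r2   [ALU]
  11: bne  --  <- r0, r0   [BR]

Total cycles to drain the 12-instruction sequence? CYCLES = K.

CYCLES = 9

[0] i0  xor.ALU  -- RAW r3
[1] i1  add.ALU  -- RAW+WAW r0
[2] i2  mul.MUL  -- no-port MUL/MEM
[3] i3  st.MEM  -- no-port MEM/MEM
[4] i4  ld.MEM  -- no-port MEM/MEM
[5] i5/i6  st.MEM and.ALU  -- dual
[6] i7  sub.ALU  -- RAW r0
[7] i8/i9  st.MEM or.ALU  -- dual
[8] i10/i11  xor.ALU bne.BR  -- dual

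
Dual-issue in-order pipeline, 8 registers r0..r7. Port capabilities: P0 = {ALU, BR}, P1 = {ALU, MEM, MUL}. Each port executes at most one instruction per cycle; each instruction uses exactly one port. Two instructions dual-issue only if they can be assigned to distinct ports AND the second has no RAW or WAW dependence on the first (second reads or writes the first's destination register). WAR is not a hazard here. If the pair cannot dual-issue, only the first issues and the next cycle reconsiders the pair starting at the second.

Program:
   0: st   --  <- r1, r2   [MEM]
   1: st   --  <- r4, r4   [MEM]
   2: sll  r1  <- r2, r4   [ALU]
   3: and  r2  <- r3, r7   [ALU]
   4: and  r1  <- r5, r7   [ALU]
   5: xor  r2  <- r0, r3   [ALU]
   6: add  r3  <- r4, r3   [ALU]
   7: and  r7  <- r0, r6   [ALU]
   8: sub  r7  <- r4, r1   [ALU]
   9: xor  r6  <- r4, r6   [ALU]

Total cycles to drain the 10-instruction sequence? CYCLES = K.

CYCLES = 6

#0 head=0: st i0 no-port MEM/MEM
#1 head=1: st+sll i1+i2 2-wide
#2 head=3: and+and i3+i4 2-wide
#3 head=5: xor+add i5+i6 2-wide
#4 head=7: and i7 WAW r7
#5 head=8: sub+xor i8+i9 2-wide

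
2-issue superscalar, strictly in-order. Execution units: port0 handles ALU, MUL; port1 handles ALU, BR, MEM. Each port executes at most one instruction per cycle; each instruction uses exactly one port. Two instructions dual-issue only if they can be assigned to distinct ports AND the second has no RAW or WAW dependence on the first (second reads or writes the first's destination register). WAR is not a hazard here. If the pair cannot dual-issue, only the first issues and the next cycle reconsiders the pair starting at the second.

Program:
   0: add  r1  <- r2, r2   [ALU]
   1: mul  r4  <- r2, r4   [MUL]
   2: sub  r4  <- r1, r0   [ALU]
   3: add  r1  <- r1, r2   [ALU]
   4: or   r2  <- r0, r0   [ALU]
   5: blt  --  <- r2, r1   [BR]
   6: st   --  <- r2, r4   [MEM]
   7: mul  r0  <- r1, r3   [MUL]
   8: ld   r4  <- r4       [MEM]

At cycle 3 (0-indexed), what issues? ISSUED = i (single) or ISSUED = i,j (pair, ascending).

  cy0 -> i0,i1 (add;mul) pair
  cy1 -> i2,i3 (sub;add) pair
  cy2 -> i4 (or) RAW r2
  cy3 -> i5 (blt) no-port BR/MEM
  cy4 -> i6,i7 (st;mul) pair
  cy5 -> i8 (ld) tail

ISSUED = 5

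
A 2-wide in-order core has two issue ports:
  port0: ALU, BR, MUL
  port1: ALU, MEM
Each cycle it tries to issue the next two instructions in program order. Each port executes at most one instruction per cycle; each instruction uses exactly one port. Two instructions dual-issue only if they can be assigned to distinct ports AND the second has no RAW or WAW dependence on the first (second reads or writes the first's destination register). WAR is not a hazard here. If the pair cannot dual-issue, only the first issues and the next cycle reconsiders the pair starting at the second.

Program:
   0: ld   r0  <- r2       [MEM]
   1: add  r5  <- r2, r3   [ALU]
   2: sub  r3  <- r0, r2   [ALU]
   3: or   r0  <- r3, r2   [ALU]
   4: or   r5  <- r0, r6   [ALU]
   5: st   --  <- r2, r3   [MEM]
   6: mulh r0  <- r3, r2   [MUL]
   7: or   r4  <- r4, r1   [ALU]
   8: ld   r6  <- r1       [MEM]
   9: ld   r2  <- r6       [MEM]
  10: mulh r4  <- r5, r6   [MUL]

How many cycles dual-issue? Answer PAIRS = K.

PAIRS = 4

  cy0 -> i0+i1 (ld+add) pair
  cy1 -> i2 (sub) RAW r3
  cy2 -> i3 (or) RAW r0
  cy3 -> i4+i5 (or+st) pair
  cy4 -> i6+i7 (mulh+or) pair
  cy5 -> i8 (ld) no-port MEM/MEM
  cy6 -> i9+i10 (ld+mulh) pair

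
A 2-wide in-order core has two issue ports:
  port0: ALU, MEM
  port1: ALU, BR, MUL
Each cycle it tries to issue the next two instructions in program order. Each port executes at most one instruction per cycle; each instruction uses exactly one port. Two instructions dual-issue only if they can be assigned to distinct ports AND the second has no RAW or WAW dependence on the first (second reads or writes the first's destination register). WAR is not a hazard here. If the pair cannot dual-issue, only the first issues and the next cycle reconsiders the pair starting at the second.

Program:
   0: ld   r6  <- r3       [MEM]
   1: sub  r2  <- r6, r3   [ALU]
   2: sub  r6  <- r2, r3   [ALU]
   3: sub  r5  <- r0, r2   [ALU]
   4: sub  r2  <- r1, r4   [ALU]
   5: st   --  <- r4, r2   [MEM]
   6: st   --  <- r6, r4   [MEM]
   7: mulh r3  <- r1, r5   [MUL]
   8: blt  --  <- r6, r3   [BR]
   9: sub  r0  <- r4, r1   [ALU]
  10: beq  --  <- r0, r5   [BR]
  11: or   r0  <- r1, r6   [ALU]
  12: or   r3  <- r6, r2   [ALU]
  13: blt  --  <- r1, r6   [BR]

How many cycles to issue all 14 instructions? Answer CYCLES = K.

  cy0 -> i0 (ld.MEM) RAW r6
  cy1 -> i1 (sub.ALU) RAW r2
  cy2 -> i2/i3 (sub.ALU sub.ALU) dual
  cy3 -> i4 (sub.ALU) RAW r2
  cy4 -> i5 (st.MEM) no-port MEM/MEM
  cy5 -> i6/i7 (st.MEM mulh.MUL) dual
  cy6 -> i8/i9 (blt.BR sub.ALU) dual
  cy7 -> i10/i11 (beq.BR or.ALU) dual
  cy8 -> i12/i13 (or.ALU blt.BR) dual

CYCLES = 9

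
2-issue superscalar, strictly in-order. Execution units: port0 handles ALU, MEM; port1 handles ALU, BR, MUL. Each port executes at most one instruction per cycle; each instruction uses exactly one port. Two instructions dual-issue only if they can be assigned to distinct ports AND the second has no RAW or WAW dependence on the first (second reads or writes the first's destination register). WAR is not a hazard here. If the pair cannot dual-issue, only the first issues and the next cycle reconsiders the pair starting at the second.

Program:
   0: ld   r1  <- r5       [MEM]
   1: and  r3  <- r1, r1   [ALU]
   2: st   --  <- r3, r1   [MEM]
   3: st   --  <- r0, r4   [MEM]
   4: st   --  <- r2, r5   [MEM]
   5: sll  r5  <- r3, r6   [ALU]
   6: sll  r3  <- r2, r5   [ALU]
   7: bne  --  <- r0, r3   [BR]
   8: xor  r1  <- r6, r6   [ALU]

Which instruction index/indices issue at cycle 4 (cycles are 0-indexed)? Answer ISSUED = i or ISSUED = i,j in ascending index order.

ISSUED = 4,5

0. ld.MEM @i0  | RAW r1
1. and.ALU @i1  | RAW r3
2. st.MEM @i2  | no-port MEM/MEM
3. st.MEM @i3  | no-port MEM/MEM
4. st.MEM sll.ALU @i4,i5  | 2-wide
5. sll.ALU @i6  | RAW r3
6. bne.BR xor.ALU @i7,i8  | 2-wide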